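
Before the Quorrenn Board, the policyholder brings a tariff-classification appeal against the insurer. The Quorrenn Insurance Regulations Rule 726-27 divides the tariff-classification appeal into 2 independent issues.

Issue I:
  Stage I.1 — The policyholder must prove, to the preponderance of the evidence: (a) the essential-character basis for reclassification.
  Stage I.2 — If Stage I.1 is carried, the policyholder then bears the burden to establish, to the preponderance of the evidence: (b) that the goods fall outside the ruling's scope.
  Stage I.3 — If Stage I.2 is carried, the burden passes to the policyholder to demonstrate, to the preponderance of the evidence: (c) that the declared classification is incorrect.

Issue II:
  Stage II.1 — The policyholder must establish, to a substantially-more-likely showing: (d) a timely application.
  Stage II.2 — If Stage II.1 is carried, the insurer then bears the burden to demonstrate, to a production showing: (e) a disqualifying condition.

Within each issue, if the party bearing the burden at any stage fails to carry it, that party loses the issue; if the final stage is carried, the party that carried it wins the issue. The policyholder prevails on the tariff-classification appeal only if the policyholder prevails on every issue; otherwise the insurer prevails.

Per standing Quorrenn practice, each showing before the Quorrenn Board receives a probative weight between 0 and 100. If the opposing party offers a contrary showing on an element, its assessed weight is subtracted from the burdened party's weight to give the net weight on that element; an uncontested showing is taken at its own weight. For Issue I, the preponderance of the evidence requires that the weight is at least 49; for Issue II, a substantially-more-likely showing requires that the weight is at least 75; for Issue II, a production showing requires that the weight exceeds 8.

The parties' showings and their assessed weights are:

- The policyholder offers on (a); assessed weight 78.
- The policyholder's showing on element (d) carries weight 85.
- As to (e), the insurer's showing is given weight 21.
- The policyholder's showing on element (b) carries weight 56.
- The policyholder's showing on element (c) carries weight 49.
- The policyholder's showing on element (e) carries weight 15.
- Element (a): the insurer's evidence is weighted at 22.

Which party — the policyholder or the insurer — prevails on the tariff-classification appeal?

policyholder

— Issue I —
At Stage I.1 the policyholder must meet the preponderance of the evidence (weight is at least 49): on (a) the weight is 78 less the opposing 22 gives net 56, ≥ 49, so (a) meets the standard.
  Stage I.1 carried; the burden remains with the policyholder.
At Stage I.2 the policyholder must meet the preponderance of the evidence (weight is at least 49): on (b) the weight is 56, ≥ 49, so (b) meets the standard.
  All elements met. The policyholder retains the burden for Stage I.3.
At Stage I.3 the policyholder must meet the preponderance of the evidence (weight is at least 49): on (c) the weight is 49, ≥ 49, so (c) meets the standard.
  The policyholder carries the last stage.
Every stage carried; the policyholder prevails on this issue.
— Issue II —
Stage II.1 (policyholder, a substantially-more-likely showing, weight is at least 75): (d) 85 ≥ 75 — meets.
  Stage II.1 carried; the burden shifts to the insurer.
Stage II.2 (insurer, a production showing, weight exceeds 8): (e) net 21−15=6 ≤ 8 — fails.
  Not every element is met, so the insurer fails to carry Stage II.2.
The policyholder prevails on this issue.
Per-issue: Issue I → policyholder; Issue II → policyholder. The policyholder must prevail on every issue; overall, the policyholder prevails.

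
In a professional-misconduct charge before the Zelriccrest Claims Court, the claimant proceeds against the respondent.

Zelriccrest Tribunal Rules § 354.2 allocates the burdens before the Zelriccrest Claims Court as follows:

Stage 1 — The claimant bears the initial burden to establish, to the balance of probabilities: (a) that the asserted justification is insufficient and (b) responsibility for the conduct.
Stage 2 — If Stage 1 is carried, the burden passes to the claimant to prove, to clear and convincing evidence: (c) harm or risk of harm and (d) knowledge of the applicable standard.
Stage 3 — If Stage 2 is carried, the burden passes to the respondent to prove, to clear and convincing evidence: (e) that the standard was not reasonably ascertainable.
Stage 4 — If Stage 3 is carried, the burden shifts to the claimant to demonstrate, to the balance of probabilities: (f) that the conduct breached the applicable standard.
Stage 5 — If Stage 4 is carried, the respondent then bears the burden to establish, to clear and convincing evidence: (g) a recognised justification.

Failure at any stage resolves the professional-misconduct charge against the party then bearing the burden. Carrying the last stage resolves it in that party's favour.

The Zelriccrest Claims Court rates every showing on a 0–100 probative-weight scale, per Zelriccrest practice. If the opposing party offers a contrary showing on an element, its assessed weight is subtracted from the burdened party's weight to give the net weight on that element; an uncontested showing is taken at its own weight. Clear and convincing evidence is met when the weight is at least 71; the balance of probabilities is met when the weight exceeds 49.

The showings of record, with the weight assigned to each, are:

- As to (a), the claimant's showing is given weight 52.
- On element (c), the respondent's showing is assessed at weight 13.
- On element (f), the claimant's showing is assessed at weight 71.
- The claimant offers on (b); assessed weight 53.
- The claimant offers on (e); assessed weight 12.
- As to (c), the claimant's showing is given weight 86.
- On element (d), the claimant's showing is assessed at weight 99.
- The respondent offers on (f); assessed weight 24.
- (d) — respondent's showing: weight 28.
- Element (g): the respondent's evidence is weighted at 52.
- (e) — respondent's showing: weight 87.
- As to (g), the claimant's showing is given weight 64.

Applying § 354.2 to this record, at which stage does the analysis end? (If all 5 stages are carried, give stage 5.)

Stage 1 — burden on claimant; standard: the balance of probabilities (weight exceeds 49).
    (a): 52 > 49 [met]
    (b): 53 > 49 [met]
  Stage 1 is satisfied; the claimant continues to bear the burden.
Stage 2 — burden on claimant; standard: clear and convincing evidence (weight is at least 71).
    (c): 86 − 13 = 73 ≥ 71 [met]
    (d): 99 − 28 = 71 ≥ 71 [met]
  The claimant carries Stage 2; the respondent now bears the burden.
Stage 3 — burden on respondent; standard: clear and convincing evidence (weight is at least 71).
    (e): 87 − 12 = 75 ≥ 71 [met]
  Stage 3 is satisfied; the onus moves to the claimant.
Stage 4 — burden on claimant; standard: the balance of probabilities (weight exceeds 49).
    (f): 71 − 24 = 47 ≤ 49 [not met]
  The claimant does not carry Stage 4.
So the respondent prevails.

stage 4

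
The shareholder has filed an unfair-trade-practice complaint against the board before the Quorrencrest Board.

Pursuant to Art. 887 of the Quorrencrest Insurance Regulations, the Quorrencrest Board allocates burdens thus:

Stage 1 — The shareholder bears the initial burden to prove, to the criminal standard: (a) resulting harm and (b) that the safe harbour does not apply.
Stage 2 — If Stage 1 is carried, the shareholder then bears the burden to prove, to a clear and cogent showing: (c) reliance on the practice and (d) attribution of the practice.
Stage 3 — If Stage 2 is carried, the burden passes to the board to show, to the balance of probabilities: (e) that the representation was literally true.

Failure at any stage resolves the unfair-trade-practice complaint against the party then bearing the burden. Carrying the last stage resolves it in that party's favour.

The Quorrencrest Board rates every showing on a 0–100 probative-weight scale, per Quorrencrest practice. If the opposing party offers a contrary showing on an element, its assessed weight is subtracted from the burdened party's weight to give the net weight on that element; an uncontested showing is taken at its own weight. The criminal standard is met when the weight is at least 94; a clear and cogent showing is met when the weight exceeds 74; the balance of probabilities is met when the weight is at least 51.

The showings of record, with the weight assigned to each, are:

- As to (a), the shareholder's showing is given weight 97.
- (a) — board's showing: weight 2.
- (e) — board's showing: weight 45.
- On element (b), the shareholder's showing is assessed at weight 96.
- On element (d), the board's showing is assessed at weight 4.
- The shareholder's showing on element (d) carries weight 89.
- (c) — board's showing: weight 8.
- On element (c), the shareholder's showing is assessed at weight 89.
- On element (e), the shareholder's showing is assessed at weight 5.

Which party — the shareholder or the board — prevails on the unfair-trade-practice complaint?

shareholder

Stage 1 (shareholder, the criminal standard, weight is at least 94): (a) net 97−2=95 ≥ 94 — meets; (b) 96 ≥ 94 — meets.
  All elements met. The shareholder retains the burden for Stage 2.
Stage 2 (shareholder, a clear and cogent showing, weight exceeds 74): (c) net 89−8=81 > 74 — meets; (d) net 89−4=85 > 74 — meets.
  The shareholder carries Stage 2; the board now bears the burden.
Stage 3 (board, the balance of probabilities, weight is at least 51): (e) net 45−5=40 < 51 — fails.
  Stage 3 not carried; the board fails its burden.
The analysis ends at Stage 3; the shareholder prevails.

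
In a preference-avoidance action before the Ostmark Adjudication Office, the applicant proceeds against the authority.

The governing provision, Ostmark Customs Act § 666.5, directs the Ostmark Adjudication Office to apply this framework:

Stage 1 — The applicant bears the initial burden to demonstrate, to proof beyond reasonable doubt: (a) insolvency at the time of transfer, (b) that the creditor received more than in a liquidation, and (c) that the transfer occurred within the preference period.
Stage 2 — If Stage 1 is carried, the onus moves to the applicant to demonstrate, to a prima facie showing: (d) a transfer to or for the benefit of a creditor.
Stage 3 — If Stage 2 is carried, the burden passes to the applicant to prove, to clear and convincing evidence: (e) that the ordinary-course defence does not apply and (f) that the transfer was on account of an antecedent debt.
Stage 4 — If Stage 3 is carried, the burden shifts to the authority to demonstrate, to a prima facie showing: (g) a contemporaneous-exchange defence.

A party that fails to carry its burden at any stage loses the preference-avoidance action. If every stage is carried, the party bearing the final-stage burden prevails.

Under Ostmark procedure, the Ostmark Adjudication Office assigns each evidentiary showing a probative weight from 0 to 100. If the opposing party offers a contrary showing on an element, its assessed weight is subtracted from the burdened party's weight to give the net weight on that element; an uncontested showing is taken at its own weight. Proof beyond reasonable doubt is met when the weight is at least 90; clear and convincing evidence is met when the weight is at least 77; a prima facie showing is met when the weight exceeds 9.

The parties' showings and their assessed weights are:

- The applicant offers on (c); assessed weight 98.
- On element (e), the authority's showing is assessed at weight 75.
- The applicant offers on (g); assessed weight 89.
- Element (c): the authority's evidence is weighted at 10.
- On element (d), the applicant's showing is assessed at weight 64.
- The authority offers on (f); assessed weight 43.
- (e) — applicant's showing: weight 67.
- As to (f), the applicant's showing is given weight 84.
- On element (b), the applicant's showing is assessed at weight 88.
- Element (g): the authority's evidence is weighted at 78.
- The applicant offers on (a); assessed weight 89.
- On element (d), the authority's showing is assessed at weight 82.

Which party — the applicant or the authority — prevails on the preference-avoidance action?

authority

Stage 1 (applicant, proof beyond reasonable doubt, weight is at least 90): (a) 89 < 90 — fails; (b) 88 < 90 — fails; (c) net 98−10=88 < 90 — fails.
  Stage 1 not carried; the applicant fails its burden.
So the authority prevails.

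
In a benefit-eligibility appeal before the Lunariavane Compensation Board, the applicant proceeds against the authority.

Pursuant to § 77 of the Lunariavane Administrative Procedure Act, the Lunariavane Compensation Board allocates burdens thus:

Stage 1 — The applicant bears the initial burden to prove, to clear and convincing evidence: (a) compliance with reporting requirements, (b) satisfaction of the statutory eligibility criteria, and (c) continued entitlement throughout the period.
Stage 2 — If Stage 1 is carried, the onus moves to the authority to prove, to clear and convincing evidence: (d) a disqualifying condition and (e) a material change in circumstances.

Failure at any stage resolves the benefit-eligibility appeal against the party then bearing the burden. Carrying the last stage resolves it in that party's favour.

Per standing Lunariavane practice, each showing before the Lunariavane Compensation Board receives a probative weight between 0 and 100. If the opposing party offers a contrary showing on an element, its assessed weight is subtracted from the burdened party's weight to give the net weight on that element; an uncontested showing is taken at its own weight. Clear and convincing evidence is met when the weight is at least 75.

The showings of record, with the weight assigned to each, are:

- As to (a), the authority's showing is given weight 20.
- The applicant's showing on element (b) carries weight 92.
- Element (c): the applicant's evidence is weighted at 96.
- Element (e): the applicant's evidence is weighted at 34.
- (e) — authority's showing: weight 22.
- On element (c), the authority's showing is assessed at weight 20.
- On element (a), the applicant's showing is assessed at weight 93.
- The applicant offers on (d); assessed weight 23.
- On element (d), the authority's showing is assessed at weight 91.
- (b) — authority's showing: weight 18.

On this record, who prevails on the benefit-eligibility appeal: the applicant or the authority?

authority

At Stage 1 the applicant must meet clear and convincing evidence (weight is at least 75): on (a) the weight is 93 less the opposing 20 gives net 73, which does not reach 75, so (a) does not meet the standard; on (b) the weight is 92 less the opposing 18 gives net 74, which does not reach 75, so (b) does not meet the standard; on (c) the weight is 96 less the opposing 20 gives net 76, which does reach 75, so (c) meets the standard.
  Not every element is met, so the applicant fails to carry Stage 1.
The analysis ends at Stage 1; the authority prevails.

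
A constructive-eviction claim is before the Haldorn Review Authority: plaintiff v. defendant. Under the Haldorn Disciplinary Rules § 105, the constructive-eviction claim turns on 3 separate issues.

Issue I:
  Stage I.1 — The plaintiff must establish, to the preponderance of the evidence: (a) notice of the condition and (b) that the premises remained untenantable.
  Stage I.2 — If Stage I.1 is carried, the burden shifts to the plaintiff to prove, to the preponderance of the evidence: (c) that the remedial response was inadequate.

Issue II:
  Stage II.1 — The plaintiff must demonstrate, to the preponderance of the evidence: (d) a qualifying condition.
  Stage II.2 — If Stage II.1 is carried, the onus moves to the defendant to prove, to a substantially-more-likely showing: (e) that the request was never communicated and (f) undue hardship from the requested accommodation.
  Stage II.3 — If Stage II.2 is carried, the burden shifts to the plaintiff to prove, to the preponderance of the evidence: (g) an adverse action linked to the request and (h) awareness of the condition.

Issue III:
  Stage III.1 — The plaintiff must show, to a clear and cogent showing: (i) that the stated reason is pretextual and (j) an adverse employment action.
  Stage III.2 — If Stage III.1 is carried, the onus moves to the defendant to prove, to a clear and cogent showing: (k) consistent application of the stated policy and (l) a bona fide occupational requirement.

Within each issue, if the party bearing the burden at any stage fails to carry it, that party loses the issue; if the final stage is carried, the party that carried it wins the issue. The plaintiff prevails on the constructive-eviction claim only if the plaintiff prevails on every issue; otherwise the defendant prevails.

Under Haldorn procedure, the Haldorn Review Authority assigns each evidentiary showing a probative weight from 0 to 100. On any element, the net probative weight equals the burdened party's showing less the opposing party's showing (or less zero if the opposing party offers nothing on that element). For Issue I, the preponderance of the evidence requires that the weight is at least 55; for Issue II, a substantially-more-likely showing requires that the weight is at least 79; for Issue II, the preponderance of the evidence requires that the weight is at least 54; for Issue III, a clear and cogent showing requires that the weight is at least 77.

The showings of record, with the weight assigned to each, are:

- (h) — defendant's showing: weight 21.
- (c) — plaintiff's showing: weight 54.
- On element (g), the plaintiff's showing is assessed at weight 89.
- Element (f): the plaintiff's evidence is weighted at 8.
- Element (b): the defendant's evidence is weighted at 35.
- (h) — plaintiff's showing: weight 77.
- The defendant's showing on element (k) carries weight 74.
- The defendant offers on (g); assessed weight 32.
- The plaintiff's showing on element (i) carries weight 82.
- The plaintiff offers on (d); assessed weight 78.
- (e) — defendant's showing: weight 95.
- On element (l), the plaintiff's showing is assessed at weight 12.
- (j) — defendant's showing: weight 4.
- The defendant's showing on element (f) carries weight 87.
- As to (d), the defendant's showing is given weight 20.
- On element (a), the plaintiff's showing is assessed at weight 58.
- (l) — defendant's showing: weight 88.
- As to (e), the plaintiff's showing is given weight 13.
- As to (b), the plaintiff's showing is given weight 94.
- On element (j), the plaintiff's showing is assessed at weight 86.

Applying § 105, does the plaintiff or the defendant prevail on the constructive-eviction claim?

defendant

— Issue I —
Stage I.1 (plaintiff, the preponderance of the evidence, weight is at least 55): (a) 58 ≥ 55 — meets; (b) net 94−35=59 ≥ 55 — meets.
  All elements met. The plaintiff retains the burden for Stage I.2.
Stage I.2 (plaintiff, the preponderance of the evidence, weight is at least 55): (c) 54 < 55 — fails.
  Not every element is met, so the plaintiff fails to carry Stage I.2.
So the defendant prevails on this issue.
— Issue II —
Stage II.1 (plaintiff, the preponderance of the evidence, weight is at least 54): (d) net 78−20=58 ≥ 54 — meets.
  All elements met. The burden passes to the defendant.
Stage II.2 (defendant, a substantially-more-likely showing, weight is at least 79): (e) net 95−13=82 ≥ 79 — meets; (f) net 87−8=79 ≥ 79 — meets.
  Stage II.2 carried; the burden shifts to the plaintiff.
Stage II.3 (plaintiff, the preponderance of the evidence, weight is at least 54): (g) net 89−32=57 ≥ 54 — meets; (h) net 77−21=56 ≥ 54 — meets.
  Stage II.3 carried; the final stage is satisfied.
Every stage carried; the plaintiff prevails on this issue.
— Issue III —
Stage III.1 (plaintiff, a clear and cogent showing, weight is at least 77): (i) 82 ≥ 77 — meets; (j) net 86−4=82 ≥ 77 — meets.
  Stage III.1 is satisfied; the onus moves to the defendant.
Stage III.2 (defendant, a clear and cogent showing, weight is at least 77): (k) 74 < 77 — fails; (l) net 88−12=76 < 77 — fails.
  Stage III.2 not carried; the defendant fails its burden.
So the plaintiff prevails on this issue.
Per-issue: Issue I → defendant; Issue II → plaintiff; Issue III → plaintiff. The plaintiff must prevail on every issue; overall, the defendant prevails.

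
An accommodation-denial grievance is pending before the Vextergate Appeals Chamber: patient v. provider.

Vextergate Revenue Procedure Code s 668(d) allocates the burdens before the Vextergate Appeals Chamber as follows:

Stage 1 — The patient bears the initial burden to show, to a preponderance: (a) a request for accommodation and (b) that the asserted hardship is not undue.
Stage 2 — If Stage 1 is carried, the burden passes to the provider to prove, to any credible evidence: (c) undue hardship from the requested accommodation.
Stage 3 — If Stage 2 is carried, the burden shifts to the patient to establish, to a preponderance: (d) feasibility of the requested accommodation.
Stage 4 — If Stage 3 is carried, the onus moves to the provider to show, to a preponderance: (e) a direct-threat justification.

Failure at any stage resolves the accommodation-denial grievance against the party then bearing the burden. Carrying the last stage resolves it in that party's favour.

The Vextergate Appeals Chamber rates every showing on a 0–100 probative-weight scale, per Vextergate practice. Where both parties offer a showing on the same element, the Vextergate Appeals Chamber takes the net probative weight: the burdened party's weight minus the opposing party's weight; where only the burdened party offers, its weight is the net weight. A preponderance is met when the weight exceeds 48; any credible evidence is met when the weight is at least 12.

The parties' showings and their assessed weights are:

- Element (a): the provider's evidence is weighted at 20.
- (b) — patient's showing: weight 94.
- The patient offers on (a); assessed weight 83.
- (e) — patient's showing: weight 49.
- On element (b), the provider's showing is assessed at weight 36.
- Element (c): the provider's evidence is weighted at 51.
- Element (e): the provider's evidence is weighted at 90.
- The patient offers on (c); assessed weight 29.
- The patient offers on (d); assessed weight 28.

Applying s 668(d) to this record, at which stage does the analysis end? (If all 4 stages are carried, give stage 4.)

stage 3

Stage 1 — burden on patient; standard: a preponderance (weight exceeds 48).
    (a): 83 − 20 = 63 > 48 [met]
    (b): 94 − 36 = 58 > 48 [met]
  Stage 1 is satisfied; the onus moves to the provider.
Stage 2 — burden on provider; standard: any credible evidence (weight is at least 12).
    (c): 51 − 29 = 22 ≥ 12 [met]
  Stage 2 is satisfied; the onus moves to the patient.
Stage 3 — burden on patient; standard: a preponderance (weight exceeds 48).
    (d): 28 ≤ 48 [not met]
  Stage 3 not carried; the patient fails its burden.
The provider prevails.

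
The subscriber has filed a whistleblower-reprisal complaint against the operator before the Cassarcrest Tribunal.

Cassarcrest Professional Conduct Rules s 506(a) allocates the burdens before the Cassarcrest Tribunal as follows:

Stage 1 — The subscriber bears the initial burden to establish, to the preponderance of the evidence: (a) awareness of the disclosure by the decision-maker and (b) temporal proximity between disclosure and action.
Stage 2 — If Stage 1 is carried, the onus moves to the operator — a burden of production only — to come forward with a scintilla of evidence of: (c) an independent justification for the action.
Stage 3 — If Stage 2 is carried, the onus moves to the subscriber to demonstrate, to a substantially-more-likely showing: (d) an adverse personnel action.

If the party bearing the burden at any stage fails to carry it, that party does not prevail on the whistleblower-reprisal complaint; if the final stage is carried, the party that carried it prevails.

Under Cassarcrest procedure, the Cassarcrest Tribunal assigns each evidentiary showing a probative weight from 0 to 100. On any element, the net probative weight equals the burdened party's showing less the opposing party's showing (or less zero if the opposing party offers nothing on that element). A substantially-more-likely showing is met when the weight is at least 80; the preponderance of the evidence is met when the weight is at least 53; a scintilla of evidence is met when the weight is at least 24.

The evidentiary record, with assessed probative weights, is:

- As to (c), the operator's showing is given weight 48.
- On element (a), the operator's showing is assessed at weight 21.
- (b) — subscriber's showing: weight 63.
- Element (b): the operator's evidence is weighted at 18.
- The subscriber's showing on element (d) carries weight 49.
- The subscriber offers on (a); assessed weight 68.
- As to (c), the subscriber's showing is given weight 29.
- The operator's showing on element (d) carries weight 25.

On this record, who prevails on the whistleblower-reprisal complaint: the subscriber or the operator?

operator

At Stage 1 the subscriber must meet the preponderance of the evidence (weight is at least 53): on (a) the weight is 68 less the opposing 21 gives net 47, < 53, so (a) does not meet the standard; on (b) the weight is 63 less the opposing 18 gives net 45, which does not reach 53, so (b) does not meet the standard.
  Stage 1 not carried; the subscriber fails its burden.
The operator prevails.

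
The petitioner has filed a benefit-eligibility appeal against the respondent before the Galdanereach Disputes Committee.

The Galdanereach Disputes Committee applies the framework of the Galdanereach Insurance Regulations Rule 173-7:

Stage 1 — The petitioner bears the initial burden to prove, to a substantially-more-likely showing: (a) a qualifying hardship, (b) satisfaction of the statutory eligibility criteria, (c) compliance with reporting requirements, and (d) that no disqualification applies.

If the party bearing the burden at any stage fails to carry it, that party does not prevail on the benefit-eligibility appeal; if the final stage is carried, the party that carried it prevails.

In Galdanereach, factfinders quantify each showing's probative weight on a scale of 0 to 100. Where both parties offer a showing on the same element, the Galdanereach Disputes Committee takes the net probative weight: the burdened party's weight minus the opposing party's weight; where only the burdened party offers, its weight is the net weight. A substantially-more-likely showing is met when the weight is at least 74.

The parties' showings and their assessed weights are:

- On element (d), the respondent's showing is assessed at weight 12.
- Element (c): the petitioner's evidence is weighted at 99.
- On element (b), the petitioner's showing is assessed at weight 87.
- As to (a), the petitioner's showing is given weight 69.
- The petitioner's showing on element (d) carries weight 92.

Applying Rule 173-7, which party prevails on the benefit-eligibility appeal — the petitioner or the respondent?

At Stage 1 the petitioner must meet a substantially-more-likely showing (weight is at least 74): on (a) the weight is 69, which does not reach 74, so (a) does not meet the standard; on (b) the weight is 87, ≥ 74, so (b) meets the standard; on (c) the weight is 99, ≥ 74, so (c) meets the standard; on (d) the weight is 92 less the opposing 12 gives net 80, which does reach 74, so (d) meets the standard.
  The petitioner does not carry Stage 1.
The respondent prevails.

respondent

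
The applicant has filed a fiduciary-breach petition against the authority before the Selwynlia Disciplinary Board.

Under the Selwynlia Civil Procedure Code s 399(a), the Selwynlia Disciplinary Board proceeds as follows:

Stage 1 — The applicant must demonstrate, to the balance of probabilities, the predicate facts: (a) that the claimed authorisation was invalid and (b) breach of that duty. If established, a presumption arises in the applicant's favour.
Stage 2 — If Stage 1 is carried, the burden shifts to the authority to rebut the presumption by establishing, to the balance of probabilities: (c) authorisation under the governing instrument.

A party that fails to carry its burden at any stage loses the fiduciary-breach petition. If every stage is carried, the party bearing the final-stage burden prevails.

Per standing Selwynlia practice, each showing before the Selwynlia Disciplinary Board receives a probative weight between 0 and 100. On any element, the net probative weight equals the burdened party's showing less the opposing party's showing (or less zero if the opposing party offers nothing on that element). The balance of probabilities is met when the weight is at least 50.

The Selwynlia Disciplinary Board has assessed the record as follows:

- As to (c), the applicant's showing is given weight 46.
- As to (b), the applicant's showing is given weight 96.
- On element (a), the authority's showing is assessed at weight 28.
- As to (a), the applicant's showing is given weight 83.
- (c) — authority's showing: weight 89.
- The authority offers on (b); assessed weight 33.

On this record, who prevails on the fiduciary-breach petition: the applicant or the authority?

At Stage 1 the applicant must meet the balance of probabilities (weight is at least 50): on (a) the weight is 83 less the opposing 28 gives net 55, ≥ 50, so (a) meets the standard; on (b) the weight is 96 less the opposing 33 gives net 63, ≥ 50, so (b) meets the standard.
  Stage 1 is satisfied; the onus moves to the authority.
At Stage 2 the authority must meet the balance of probabilities (weight is at least 50): on (c) the weight is 89 less the opposing 46 gives net 43, < 50, so (c) does not meet the standard.
  Stage 2 not carried; the authority fails its burden.
The applicant prevails.

applicant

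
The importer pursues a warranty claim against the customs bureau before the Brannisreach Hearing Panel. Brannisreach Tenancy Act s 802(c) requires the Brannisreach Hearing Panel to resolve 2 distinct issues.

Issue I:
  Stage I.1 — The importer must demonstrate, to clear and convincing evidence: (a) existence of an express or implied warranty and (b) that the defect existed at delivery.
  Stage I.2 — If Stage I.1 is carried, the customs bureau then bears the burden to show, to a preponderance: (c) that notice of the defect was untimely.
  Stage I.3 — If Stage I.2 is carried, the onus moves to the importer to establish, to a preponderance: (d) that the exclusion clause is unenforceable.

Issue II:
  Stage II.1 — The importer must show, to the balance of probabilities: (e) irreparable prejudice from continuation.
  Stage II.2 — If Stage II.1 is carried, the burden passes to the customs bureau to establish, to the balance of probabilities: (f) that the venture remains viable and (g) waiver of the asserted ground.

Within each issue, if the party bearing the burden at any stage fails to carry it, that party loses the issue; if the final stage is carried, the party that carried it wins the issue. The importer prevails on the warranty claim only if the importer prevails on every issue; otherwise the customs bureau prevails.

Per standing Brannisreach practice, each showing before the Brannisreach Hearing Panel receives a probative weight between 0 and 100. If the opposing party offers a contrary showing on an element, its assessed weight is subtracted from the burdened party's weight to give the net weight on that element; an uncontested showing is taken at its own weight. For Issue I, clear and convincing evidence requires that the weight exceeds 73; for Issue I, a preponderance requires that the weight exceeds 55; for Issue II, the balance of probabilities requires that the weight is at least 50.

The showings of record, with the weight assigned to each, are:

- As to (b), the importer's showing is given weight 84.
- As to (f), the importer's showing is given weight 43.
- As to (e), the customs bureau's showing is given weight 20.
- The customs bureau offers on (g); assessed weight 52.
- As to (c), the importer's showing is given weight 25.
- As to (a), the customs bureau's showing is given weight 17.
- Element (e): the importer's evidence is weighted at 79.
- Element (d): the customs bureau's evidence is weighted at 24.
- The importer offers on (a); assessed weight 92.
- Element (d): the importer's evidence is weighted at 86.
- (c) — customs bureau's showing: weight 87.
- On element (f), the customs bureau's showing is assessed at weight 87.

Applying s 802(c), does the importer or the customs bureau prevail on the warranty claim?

— Issue I —
At Stage I.1 the importer must meet clear and convincing evidence (weight exceeds 73): on (a) the weight is 92 less the opposing 17 gives net 75, > 73, so (a) meets the standard; on (b) the weight is 84, which does exceed 73, so (b) meets the standard.
  All elements met. The burden passes to the customs bureau.
At Stage I.2 the customs bureau must meet a preponderance (weight exceeds 55): on (c) the weight is 87 less the opposing 25 gives net 62, > 55, so (c) meets the standard.
  All elements met. The burden passes to the importer.
At Stage I.3 the importer must meet a preponderance (weight exceeds 55): on (d) the weight is 86 less the opposing 24 gives net 62, > 55, so (d) meets the standard.
  The importer carries the last stage.
Every stage carried; the importer prevails on this issue.
— Issue II —
Stage II.1 — burden on importer; standard: the balance of probabilities (weight is at least 50).
    (e): 79 − 20 = 59 ≥ 50 [met]
  Stage II.1 carried; the burden shifts to the customs bureau.
Stage II.2 — burden on customs bureau; standard: the balance of probabilities (weight is at least 50).
    (f): 87 − 43 = 44 < 50 [not met]
    (g): 52 ≥ 50 [met]
  Stage II.2 not carried; the customs bureau fails its burden.
The importer prevails on this issue.
Per-issue: Issue I → importer; Issue II → importer. The importer must prevail on every issue; overall, the importer prevails.

importer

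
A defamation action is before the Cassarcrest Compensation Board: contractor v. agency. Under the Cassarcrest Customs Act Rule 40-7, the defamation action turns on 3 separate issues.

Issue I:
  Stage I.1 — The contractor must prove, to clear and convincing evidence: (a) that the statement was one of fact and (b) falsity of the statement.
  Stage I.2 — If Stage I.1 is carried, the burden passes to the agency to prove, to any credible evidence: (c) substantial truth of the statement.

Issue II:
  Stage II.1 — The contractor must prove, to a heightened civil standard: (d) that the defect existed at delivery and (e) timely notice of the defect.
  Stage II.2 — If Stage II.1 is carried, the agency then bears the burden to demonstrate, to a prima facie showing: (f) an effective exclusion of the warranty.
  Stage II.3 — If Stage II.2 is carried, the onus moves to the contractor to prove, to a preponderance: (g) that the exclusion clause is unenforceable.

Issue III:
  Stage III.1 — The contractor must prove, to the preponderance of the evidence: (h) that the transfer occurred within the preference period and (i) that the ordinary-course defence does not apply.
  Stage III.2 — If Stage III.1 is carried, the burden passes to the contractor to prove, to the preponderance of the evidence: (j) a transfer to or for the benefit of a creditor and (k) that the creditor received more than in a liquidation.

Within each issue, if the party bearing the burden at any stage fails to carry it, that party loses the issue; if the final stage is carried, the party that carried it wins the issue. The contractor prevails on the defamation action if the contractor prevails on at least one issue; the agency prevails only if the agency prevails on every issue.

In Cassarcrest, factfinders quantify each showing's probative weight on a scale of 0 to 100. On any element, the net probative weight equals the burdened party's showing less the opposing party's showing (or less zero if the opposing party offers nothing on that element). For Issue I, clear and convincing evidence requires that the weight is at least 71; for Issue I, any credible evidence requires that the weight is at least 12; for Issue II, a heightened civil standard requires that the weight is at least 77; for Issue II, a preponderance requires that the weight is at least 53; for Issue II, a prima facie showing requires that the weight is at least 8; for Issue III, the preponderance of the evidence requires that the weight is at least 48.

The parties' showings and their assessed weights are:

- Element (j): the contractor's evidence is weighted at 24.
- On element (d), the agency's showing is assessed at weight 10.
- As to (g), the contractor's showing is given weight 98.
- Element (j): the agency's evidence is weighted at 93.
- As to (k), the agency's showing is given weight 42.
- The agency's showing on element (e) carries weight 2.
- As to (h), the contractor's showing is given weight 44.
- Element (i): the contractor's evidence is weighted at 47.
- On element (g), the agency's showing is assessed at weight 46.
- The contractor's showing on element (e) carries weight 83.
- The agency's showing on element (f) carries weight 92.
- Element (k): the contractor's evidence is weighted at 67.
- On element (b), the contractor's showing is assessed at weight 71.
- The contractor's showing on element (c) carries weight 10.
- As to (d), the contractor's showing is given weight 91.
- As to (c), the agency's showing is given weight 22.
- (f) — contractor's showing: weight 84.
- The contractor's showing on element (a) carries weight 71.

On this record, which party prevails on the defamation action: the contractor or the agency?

agency

— Issue I —
Stage I.1 — burden on contractor; standard: clear and convincing evidence (weight is at least 71).
    (a): 71 ≥ 71 [met]
    (b): 71 ≥ 71 [met]
  Stage I.1 is satisfied; the onus moves to the agency.
Stage I.2 — burden on agency; standard: any credible evidence (weight is at least 12).
    (c): 22 − 10 = 12 ≥ 12 [met]
  Stage I.2 carried; the final stage is satisfied.
Every stage carried; the agency prevails on this issue.
— Issue II —
At Stage II.1 the contractor must meet a heightened civil standard (weight is at least 77): on (d) the weight is 91 less the opposing 10 gives net 81, which does reach 77, so (d) meets the standard; on (e) the weight is 83 less the opposing 2 gives net 81, which does reach 77, so (e) meets the standard.
  Stage II.1 is satisfied; the onus moves to the agency.
At Stage II.2 the agency must meet a prima facie showing (weight is at least 8): on (f) the weight is 92 less the opposing 84 gives net 8, ≥ 8, so (f) meets the standard.
  Stage II.2 carried; the burden shifts to the contractor.
At Stage II.3 the contractor must meet a preponderance (weight is at least 53): on (g) the weight is 98 less the opposing 46 gives net 52, < 53, so (g) does not meet the standard.
  Not every element is met, so the contractor fails to carry Stage II.3.
The agency prevails on this issue.
— Issue III —
Stage III.1 (contractor, the preponderance of the evidence, weight is at least 48): (h) 44 < 48 — fails; (i) 47 < 48 — fails.
  Stage III.1 not carried; the contractor fails its burden.
So the agency prevails on this issue.
Per-issue: Issue I → agency; Issue II → agency; Issue III → agency. The contractor must prevail on at least one issue; overall, the agency prevails.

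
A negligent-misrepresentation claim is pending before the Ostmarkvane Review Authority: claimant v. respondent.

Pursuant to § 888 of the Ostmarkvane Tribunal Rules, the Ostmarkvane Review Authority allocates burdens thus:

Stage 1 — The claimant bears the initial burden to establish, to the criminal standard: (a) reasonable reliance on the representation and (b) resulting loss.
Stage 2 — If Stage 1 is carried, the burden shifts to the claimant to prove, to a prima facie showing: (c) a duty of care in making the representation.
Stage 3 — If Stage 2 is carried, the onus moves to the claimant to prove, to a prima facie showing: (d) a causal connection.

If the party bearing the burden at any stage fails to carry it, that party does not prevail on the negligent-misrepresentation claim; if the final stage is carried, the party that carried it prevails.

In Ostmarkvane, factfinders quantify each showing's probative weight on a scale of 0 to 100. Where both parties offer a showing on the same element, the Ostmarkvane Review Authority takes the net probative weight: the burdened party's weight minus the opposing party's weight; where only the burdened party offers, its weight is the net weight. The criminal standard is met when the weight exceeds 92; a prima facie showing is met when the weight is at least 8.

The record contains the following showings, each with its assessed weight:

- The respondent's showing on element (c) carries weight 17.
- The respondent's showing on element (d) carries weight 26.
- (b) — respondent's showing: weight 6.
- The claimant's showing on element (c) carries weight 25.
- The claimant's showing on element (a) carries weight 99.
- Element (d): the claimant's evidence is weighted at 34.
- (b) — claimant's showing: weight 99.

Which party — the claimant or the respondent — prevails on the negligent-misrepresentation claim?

Stage 1 — burden on claimant; standard: the criminal standard (weight exceeds 92).
    (a): 99 > 92 [met]
    (b): 99 − 6 = 93 > 92 [met]
  Stage 1 is satisfied; the claimant continues to bear the burden.
Stage 2 — burden on claimant; standard: a prima facie showing (weight is at least 8).
    (c): 25 − 17 = 8 ≥ 8 [met]
  Stage 2 is satisfied; the claimant continues to bear the burden.
Stage 3 — burden on claimant; standard: a prima facie showing (weight is at least 8).
    (d): 34 − 26 = 8 ≥ 8 [met]
  All elements met at the final stage.
With every stage satisfied, the claimant prevails.

claimant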